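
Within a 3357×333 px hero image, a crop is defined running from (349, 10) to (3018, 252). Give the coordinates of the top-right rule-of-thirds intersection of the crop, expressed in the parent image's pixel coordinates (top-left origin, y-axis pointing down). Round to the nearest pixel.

(2128, 91)

Crop width = 3018 − 349 = 2669 px; one third is 889.67 px.
Crop height = 252 − 10 = 242 px; one third is 80.67 px.
The top-right point is two-thirds across and one-third down within the crop:
x = 349 + 2 × 889.67 ≈ 2128; y = 10 + 1 × 80.67 ≈ 91.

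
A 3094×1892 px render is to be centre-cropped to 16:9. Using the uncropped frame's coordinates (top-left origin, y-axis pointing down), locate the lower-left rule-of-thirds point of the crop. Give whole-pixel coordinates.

x = 1031 px, y = 1236 px

3094/1892 < 16/9, so the 16:9 crop keeps the full width 3094 and trims height to 3094 × 9/16 = 1740.38 px.
Top offset = (1892 − 1740.38)/2 = 75.81 px; left offset = 0.
Lower-left is one-third across and two-thirds down within the crop:
x = 0.00 + 1 × 3094.00/3 ≈ 1031; y = 75.81 + 2 × 1740.38/3 ≈ 1236.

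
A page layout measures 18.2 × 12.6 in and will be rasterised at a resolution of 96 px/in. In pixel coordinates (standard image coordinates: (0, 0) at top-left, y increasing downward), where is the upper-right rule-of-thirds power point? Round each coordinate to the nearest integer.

(1165, 403)

In pixels the canvas is 18.2 × 96 = 1747.2 wide and 12.6 × 96 = 1209.6 tall.
The upper-right point is two-thirds across and one-third down:
x = 2 × 1747.2/3 ≈ 1165; y = 1 × 1209.6/3 ≈ 403.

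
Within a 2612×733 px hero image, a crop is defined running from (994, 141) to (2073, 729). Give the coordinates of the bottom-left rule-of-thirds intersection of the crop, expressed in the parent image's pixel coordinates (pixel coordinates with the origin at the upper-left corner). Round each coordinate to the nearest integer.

Crop width = 2073 − 994 = 1079 px; one third is 359.67 px.
Crop height = 729 − 141 = 588 px; one third is 196.00 px.
The bottom-left point is one-third across and two-thirds down within the crop:
x = 994 + 1 × 359.67 ≈ 1354; y = 141 + 2 × 196.00 ≈ 533.

x = 1354 px, y = 533 px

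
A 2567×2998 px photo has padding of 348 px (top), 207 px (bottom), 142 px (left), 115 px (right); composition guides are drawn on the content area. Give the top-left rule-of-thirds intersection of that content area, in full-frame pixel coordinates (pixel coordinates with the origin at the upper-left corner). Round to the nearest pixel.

Content width = 2567 − 142 − 115 = 2310 px; content height = 2998 − 348 − 207 = 2443 px.
Top-left is one-third across and one-third down within the content area.
x = 142 + 1 × 2310/3 = 142 + 770.00 ≈ 912
y = 348 + 1 × 2443/3 = 348 + 814.33 ≈ 1162

(912, 1162)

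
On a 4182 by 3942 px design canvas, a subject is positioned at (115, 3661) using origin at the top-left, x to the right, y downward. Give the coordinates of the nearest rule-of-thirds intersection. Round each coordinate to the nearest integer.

Third lines: x ∈ {1394, 2788}, y ∈ {1314, 2628}.
115 is closer to x = 1394; 3661 is closer to y = 2628.
So the nearest intersection is the lower-left power point.

x = 1394 px, y = 2628 px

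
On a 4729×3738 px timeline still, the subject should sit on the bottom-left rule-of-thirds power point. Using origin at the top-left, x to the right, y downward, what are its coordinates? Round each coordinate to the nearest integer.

x = 1576 px, y = 2492 px

The bottom-left point sits one-third of the way across and two-thirds of the way down.
x = 1 × 4729/3 ≈ 1576; y = 2 × 3738/3 ≈ 2492.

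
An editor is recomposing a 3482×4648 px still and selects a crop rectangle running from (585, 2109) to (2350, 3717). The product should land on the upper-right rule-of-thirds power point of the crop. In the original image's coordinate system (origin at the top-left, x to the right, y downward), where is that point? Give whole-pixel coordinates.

Crop width = 2350 − 585 = 1765 px; one third is 588.33 px.
Crop height = 3717 − 2109 = 1608 px; one third is 536.00 px.
The upper-right point is two-thirds across and one-third down within the crop:
x = 585 + 2 × 588.33 ≈ 1762; y = 2109 + 1 × 536.00 ≈ 2645.

(1762, 2645)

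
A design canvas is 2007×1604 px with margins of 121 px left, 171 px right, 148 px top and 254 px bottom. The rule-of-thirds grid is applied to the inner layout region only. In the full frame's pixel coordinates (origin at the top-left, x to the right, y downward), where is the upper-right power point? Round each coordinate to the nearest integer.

Content width = 2007 − 121 − 171 = 1715 px; content height = 1604 − 148 − 254 = 1202 px.
Upper-right is two-thirds across and one-third down within the inner layout region.
x = 121 + 2 × 1715/3 = 121 + 1143.33 ≈ 1264
y = 148 + 1 × 1202/3 = 148 + 400.67 ≈ 549

x = 1264 px, y = 549 px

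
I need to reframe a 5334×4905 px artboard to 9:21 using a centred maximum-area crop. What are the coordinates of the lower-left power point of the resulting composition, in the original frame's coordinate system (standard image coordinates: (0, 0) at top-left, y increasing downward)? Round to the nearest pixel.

x = 2317 px, y = 3270 px

5334/4905 > 9/21, so the 9:21 crop keeps the full height 4905 and trims width to 4905 × 9/21 = 2102.14 px.
Left offset = (5334 − 2102.14)/2 = 1615.93 px; top offset = 0.
Lower-left is one-third across and two-thirds down within the crop:
x = 1615.93 + 1 × 2102.14/3 ≈ 2317; y = 0.00 + 2 × 4905.00/3 ≈ 3270.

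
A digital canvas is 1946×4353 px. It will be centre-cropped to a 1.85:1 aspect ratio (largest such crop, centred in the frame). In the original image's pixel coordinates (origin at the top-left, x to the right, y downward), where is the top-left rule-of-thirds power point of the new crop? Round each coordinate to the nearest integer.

x = 649 px, y = 2001 px

1946/4353 < 1.85/1, so the 1.85:1 crop keeps the full width 1946 and trims height to 1946 × 1/1.85 = 1051.89 px.
Top offset = (4353 − 1051.89)/2 = 1650.55 px; left offset = 0.
Top-left is one-third across and one-third down within the crop:
x = 0.00 + 1 × 1946.00/3 ≈ 649; y = 1650.55 + 1 × 1051.89/3 ≈ 2001.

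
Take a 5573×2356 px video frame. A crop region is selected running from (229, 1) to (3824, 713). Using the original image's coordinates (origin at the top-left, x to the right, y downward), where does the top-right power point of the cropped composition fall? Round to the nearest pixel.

Crop width = 3824 − 229 = 3595 px; one third is 1198.33 px.
Crop height = 713 − 1 = 712 px; one third is 237.33 px.
The top-right point is two-thirds across and one-third down within the crop:
x = 229 + 2 × 1198.33 ≈ 2626; y = 1 + 1 × 237.33 ≈ 238.

x = 2626 px, y = 238 px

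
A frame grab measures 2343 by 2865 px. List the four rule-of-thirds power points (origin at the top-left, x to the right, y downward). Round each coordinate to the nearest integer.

One third of 2343 is 781; one third of 2865 is 955.
Vertical third lines at x = 781 and x = 1562; horizontal third lines at y = 955 and y = 1910.

(781, 955), (1562, 955), (781, 1910), (1562, 1910)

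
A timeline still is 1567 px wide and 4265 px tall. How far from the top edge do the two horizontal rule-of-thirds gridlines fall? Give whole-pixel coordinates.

4265 / 3 = 1421.67, so the horizontal lines sit at one and two thirds of 4265.

y = 1422 px and y = 2843 px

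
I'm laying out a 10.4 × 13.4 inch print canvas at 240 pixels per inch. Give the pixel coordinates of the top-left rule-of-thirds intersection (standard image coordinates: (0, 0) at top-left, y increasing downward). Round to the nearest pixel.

In pixels the canvas is 10.4 × 240 = 2496 wide and 13.4 × 240 = 3216 tall.
The top-left point is one-third across and one-third down:
x = 1 × 2496/3 ≈ 832; y = 1 × 3216/3 ≈ 1072.

x = 832 px, y = 1072 px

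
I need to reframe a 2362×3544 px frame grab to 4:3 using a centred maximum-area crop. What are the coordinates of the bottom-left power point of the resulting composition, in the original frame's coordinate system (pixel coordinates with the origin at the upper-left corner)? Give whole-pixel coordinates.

2362/3544 < 4/3, so the 4:3 crop keeps the full width 2362 and trims height to 2362 × 3/4 = 1771.50 px.
Top offset = (3544 − 1771.50)/2 = 886.25 px; left offset = 0.
Bottom-left is one-third across and two-thirds down within the crop:
x = 0.00 + 1 × 2362.00/3 ≈ 787; y = 886.25 + 2 × 1771.50/3 ≈ 2067.

x = 787 px, y = 2067 px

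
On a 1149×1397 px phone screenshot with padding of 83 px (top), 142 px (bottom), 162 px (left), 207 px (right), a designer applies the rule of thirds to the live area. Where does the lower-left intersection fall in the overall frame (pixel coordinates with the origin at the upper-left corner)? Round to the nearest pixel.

x = 422 px, y = 864 px

Content width = 1149 − 162 − 207 = 780 px; content height = 1397 − 83 − 142 = 1172 px.
Lower-left is one-third across and two-thirds down within the live area.
x = 162 + 1 × 780/3 = 162 + 260.00 ≈ 422
y = 83 + 2 × 1172/3 = 83 + 781.33 ≈ 864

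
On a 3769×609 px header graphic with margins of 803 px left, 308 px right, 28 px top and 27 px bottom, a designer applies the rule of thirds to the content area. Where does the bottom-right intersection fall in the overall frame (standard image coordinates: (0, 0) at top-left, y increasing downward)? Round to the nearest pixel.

(2575, 397)

Content width = 3769 − 803 − 308 = 2658 px; content height = 609 − 28 − 27 = 554 px.
Bottom-right is two-thirds across and two-thirds down within the content area.
x = 803 + 2 × 2658/3 = 803 + 1772.00 ≈ 2575
y = 28 + 2 × 554/3 = 28 + 369.33 ≈ 397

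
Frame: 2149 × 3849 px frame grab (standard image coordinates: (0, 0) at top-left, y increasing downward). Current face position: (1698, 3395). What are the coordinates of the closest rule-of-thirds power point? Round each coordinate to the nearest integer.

(1433, 2566)

Third lines: x ∈ {716, 1433}, y ∈ {1283, 2566}.
1698 is closer to x = 1433; 3395 is closer to y = 2566.
So the nearest intersection is the lower-right power point.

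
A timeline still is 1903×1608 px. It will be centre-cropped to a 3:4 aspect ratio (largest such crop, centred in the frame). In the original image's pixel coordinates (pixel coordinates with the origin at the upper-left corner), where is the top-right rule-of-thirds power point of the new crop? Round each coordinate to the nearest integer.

1903/1608 > 3/4, so the 3:4 crop keeps the full height 1608 and trims width to 1608 × 3/4 = 1206.00 px.
Left offset = (1903 − 1206.00)/2 = 348.50 px; top offset = 0.
Top-right is two-thirds across and one-third down within the crop:
x = 348.50 + 2 × 1206.00/3 ≈ 1153; y = 0.00 + 1 × 1608.00/3 ≈ 536.

(1153, 536)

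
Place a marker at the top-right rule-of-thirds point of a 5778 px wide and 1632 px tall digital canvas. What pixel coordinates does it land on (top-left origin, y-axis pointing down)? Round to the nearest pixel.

The top-right point sits two-thirds of the way across and one-third of the way down.
x = 2 × 5778/3 ≈ 3852; y = 1 × 1632/3 ≈ 544.

(3852, 544)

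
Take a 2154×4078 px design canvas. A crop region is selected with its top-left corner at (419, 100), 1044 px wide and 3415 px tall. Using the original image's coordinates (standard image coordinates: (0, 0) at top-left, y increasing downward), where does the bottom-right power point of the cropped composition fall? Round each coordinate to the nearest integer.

(1115, 2377)

One third of the crop width 1044 is 348.00 px.
One third of the crop height 3415 is 1138.33 px.
The bottom-right point is two-thirds across and two-thirds down within the crop:
x = 419 + 2 × 348.00 ≈ 1115; y = 100 + 2 × 1138.33 ≈ 2377.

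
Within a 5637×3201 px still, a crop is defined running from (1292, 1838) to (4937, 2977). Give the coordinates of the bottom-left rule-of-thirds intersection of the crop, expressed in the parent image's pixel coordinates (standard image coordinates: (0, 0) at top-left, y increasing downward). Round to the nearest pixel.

(2507, 2597)

Crop width = 4937 − 1292 = 3645 px; one third is 1215.00 px.
Crop height = 2977 − 1838 = 1139 px; one third is 379.67 px.
The bottom-left point is one-third across and two-thirds down within the crop:
x = 1292 + 1 × 1215.00 ≈ 2507; y = 1838 + 2 × 379.67 ≈ 2597.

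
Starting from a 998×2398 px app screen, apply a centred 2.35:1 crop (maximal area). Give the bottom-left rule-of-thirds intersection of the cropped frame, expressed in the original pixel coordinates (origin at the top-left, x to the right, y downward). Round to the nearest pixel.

998/2398 < 2.35/1, so the 2.35:1 crop keeps the full width 998 and trims height to 998 × 1/2.35 = 424.68 px.
Top offset = (2398 − 424.68)/2 = 986.66 px; left offset = 0.
Bottom-left is one-third across and two-thirds down within the crop:
x = 0.00 + 1 × 998.00/3 ≈ 333; y = 986.66 + 2 × 424.68/3 ≈ 1270.

x = 333 px, y = 1270 px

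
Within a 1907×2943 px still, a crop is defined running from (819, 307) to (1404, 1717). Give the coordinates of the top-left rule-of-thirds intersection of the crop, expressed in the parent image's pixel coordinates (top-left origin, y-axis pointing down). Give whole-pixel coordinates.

Crop width = 1404 − 819 = 585 px; one third is 195.00 px.
Crop height = 1717 − 307 = 1410 px; one third is 470.00 px.
The top-left point is one-third across and one-third down within the crop:
x = 819 + 1 × 195.00 ≈ 1014; y = 307 + 1 × 470.00 ≈ 777.

x = 1014 px, y = 777 px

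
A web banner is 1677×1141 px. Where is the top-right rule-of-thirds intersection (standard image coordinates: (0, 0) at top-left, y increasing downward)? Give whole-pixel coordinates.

x = 1118 px, y = 380 px

The top-right point sits two-thirds of the way across and one-third of the way down.
x = 2 × 1677/3 ≈ 1118; y = 1 × 1141/3 ≈ 380.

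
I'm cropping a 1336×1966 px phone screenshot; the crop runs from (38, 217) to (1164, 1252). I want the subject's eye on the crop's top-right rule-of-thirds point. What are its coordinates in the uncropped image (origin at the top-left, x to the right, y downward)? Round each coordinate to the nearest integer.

Crop width = 1164 − 38 = 1126 px; one third is 375.33 px.
Crop height = 1252 − 217 = 1035 px; one third is 345.00 px.
The top-right point is two-thirds across and one-third down within the crop:
x = 38 + 2 × 375.33 ≈ 789; y = 217 + 1 × 345.00 ≈ 562.

x = 789 px, y = 562 px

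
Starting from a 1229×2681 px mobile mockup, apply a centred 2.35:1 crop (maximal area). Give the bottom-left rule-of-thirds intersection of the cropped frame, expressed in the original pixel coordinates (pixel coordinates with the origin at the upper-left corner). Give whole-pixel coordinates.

(410, 1428)

1229/2681 < 2.35/1, so the 2.35:1 crop keeps the full width 1229 and trims height to 1229 × 1/2.35 = 522.98 px.
Top offset = (2681 − 522.98)/2 = 1079.01 px; left offset = 0.
Bottom-left is one-third across and two-thirds down within the crop:
x = 0.00 + 1 × 1229.00/3 ≈ 410; y = 1079.01 + 2 × 522.98/3 ≈ 1428.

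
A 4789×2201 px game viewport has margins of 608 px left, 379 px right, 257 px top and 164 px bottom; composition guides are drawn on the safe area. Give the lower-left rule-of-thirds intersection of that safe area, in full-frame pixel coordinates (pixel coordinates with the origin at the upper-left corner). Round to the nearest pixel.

x = 1875 px, y = 1444 px

Content width = 4789 − 608 − 379 = 3802 px; content height = 2201 − 257 − 164 = 1780 px.
Lower-left is one-third across and two-thirds down within the safe area.
x = 608 + 1 × 3802/3 = 608 + 1267.33 ≈ 1875
y = 257 + 2 × 1780/3 = 257 + 1186.67 ≈ 1444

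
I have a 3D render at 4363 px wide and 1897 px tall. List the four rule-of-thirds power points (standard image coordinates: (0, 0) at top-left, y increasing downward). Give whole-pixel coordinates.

(1454, 632), (2909, 632), (1454, 1265), (2909, 1265)

One third of 4363 is 1454.33; one third of 1897 is 632.33.
Vertical third lines at x = 1454 and x = 2909; horizontal third lines at y = 632 and y = 1265.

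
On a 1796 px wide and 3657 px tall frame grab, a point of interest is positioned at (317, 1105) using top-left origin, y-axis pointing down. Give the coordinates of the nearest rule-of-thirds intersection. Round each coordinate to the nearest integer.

(599, 1219)

Third lines: x ∈ {599, 1197}, y ∈ {1219, 2438}.
317 is closer to x = 599; 1105 is closer to y = 1219.
So the nearest intersection is the upper-left power point.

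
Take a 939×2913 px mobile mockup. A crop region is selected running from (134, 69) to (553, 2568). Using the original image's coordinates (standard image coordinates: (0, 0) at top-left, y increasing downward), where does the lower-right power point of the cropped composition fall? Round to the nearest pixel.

Crop width = 553 − 134 = 419 px; one third is 139.67 px.
Crop height = 2568 − 69 = 2499 px; one third is 833.00 px.
The lower-right point is two-thirds across and two-thirds down within the crop:
x = 134 + 2 × 139.67 ≈ 413; y = 69 + 2 × 833.00 ≈ 1735.

x = 413 px, y = 1735 px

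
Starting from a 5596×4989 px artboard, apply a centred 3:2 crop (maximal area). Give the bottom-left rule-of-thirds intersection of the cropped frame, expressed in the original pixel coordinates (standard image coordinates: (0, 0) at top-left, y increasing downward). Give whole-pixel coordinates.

(1865, 3116)

5596/4989 < 3/2, so the 3:2 crop keeps the full width 5596 and trims height to 5596 × 2/3 = 3730.67 px.
Top offset = (4989 − 3730.67)/2 = 629.17 px; left offset = 0.
Bottom-left is one-third across and two-thirds down within the crop:
x = 0.00 + 1 × 5596.00/3 ≈ 1865; y = 629.17 + 2 × 3730.67/3 ≈ 3116.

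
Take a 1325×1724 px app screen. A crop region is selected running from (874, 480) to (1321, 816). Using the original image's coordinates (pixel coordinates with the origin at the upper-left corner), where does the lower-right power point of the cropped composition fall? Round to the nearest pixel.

Crop width = 1321 − 874 = 447 px; one third is 149.00 px.
Crop height = 816 − 480 = 336 px; one third is 112.00 px.
The lower-right point is two-thirds across and two-thirds down within the crop:
x = 874 + 2 × 149.00 ≈ 1172; y = 480 + 2 × 112.00 ≈ 704.

x = 1172 px, y = 704 px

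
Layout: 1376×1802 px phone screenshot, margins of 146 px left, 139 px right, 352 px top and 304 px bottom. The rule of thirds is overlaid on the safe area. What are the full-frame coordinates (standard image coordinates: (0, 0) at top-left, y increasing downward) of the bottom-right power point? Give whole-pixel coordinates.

x = 873 px, y = 1116 px

Content width = 1376 − 146 − 139 = 1091 px; content height = 1802 − 352 − 304 = 1146 px.
Bottom-right is two-thirds across and two-thirds down within the safe area.
x = 146 + 2 × 1091/3 = 146 + 727.33 ≈ 873
y = 352 + 2 × 1146/3 = 352 + 764.00 ≈ 1116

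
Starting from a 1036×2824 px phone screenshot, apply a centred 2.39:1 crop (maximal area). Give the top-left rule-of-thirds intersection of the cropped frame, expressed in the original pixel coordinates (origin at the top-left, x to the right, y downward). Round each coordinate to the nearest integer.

1036/2824 < 2.39/1, so the 2.39:1 crop keeps the full width 1036 and trims height to 1036 × 1/2.39 = 433.47 px.
Top offset = (2824 − 433.47)/2 = 1195.26 px; left offset = 0.
Top-left is one-third across and one-third down within the crop:
x = 0.00 + 1 × 1036.00/3 ≈ 345; y = 1195.26 + 1 × 433.47/3 ≈ 1340.

(345, 1340)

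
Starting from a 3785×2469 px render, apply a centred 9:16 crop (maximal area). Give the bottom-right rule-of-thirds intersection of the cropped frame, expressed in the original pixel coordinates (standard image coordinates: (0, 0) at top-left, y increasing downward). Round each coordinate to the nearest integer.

x = 2124 px, y = 1646 px

3785/2469 > 9/16, so the 9:16 crop keeps the full height 2469 and trims width to 2469 × 9/16 = 1388.81 px.
Left offset = (3785 − 1388.81)/2 = 1198.09 px; top offset = 0.
Bottom-right is two-thirds across and two-thirds down within the crop:
x = 1198.09 + 2 × 1388.81/3 ≈ 2124; y = 0.00 + 2 × 2469.00/3 ≈ 1646.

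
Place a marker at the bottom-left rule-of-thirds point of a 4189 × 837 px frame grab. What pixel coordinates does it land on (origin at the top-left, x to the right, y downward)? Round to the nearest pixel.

The bottom-left point sits one-third of the way across and two-thirds of the way down.
x = 1 × 4189/3 ≈ 1396; y = 2 × 837/3 ≈ 558.

(1396, 558)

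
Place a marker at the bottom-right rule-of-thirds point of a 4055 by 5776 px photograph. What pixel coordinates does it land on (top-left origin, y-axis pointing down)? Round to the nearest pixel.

(2703, 3851)

The bottom-right point sits two-thirds of the way across and two-thirds of the way down.
x = 2 × 4055/3 ≈ 2703; y = 2 × 5776/3 ≈ 3851.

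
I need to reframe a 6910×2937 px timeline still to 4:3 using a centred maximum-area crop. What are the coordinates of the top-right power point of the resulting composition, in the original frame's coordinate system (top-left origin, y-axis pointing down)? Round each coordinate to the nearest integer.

(4108, 979)

6910/2937 > 4/3, so the 4:3 crop keeps the full height 2937 and trims width to 2937 × 4/3 = 3916.00 px.
Left offset = (6910 − 3916.00)/2 = 1497.00 px; top offset = 0.
Top-right is two-thirds across and one-third down within the crop:
x = 1497.00 + 2 × 3916.00/3 ≈ 4108; y = 0.00 + 1 × 2937.00/3 ≈ 979.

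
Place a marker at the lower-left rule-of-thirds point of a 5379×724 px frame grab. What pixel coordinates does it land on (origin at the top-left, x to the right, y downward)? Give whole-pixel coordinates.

The lower-left point sits one-third of the way across and two-thirds of the way down.
x = 1 × 5379/3 ≈ 1793; y = 2 × 724/3 ≈ 483.

x = 1793 px, y = 483 px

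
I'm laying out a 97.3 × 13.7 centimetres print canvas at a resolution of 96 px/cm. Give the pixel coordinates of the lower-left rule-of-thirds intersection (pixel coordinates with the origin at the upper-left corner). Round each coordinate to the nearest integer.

(3114, 877)

In pixels the canvas is 97.3 × 96 = 9340.8 wide and 13.7 × 96 = 1315.2 tall.
The lower-left point is one-third across and two-thirds down:
x = 1 × 9340.8/3 ≈ 3114; y = 2 × 1315.2/3 ≈ 877.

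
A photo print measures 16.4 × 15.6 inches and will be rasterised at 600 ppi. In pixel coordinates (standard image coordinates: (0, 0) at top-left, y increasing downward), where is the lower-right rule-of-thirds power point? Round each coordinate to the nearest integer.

x = 6560 px, y = 6240 px

In pixels the canvas is 16.4 × 600 = 9840 wide and 15.6 × 600 = 9360 tall.
The lower-right point is two-thirds across and two-thirds down:
x = 2 × 9840/3 ≈ 6560; y = 2 × 9360/3 ≈ 6240.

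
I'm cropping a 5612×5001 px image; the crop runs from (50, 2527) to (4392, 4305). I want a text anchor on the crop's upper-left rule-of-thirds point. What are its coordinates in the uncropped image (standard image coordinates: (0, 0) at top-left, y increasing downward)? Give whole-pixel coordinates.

Crop width = 4392 − 50 = 4342 px; one third is 1447.33 px.
Crop height = 4305 − 2527 = 1778 px; one third is 592.67 px.
The upper-left point is one-third across and one-third down within the crop:
x = 50 + 1 × 1447.33 ≈ 1497; y = 2527 + 1 × 592.67 ≈ 3120.

(1497, 3120)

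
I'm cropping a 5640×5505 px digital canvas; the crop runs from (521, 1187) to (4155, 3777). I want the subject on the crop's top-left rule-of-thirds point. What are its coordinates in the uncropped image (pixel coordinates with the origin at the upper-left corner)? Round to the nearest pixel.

Crop width = 4155 − 521 = 3634 px; one third is 1211.33 px.
Crop height = 3777 − 1187 = 2590 px; one third is 863.33 px.
The top-left point is one-third across and one-third down within the crop:
x = 521 + 1 × 1211.33 ≈ 1732; y = 1187 + 1 × 863.33 ≈ 2050.

(1732, 2050)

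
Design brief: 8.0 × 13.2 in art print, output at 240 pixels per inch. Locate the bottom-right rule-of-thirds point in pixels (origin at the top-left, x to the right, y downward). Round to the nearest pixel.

x = 1280 px, y = 2112 px

In pixels the canvas is 8.0 × 240 = 1920 wide and 13.2 × 240 = 3168 tall.
The bottom-right point is two-thirds across and two-thirds down:
x = 2 × 1920/3 ≈ 1280; y = 2 × 3168/3 ≈ 2112.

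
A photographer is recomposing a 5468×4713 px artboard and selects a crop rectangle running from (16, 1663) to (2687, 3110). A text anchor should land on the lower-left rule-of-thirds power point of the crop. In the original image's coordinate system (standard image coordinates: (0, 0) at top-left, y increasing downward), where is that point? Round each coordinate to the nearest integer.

(906, 2628)

Crop width = 2687 − 16 = 2671 px; one third is 890.33 px.
Crop height = 3110 − 1663 = 1447 px; one third is 482.33 px.
The lower-left point is one-third across and two-thirds down within the crop:
x = 16 + 1 × 890.33 ≈ 906; y = 1663 + 2 × 482.33 ≈ 2628.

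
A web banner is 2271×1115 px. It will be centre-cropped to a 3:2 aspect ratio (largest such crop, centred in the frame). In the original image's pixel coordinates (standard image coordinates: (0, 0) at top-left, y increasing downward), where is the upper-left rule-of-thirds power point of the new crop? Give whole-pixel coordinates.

2271/1115 > 3/2, so the 3:2 crop keeps the full height 1115 and trims width to 1115 × 3/2 = 1672.50 px.
Left offset = (2271 − 1672.50)/2 = 299.25 px; top offset = 0.
Upper-left is one-third across and one-third down within the crop:
x = 299.25 + 1 × 1672.50/3 ≈ 857; y = 0.00 + 1 × 1115.00/3 ≈ 372.

(857, 372)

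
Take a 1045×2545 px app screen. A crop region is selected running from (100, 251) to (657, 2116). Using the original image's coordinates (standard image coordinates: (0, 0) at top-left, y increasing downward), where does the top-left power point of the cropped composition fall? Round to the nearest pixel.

Crop width = 657 − 100 = 557 px; one third is 185.67 px.
Crop height = 2116 − 251 = 1865 px; one third is 621.67 px.
The top-left point is one-third across and one-third down within the crop:
x = 100 + 1 × 185.67 ≈ 286; y = 251 + 1 × 621.67 ≈ 873.

(286, 873)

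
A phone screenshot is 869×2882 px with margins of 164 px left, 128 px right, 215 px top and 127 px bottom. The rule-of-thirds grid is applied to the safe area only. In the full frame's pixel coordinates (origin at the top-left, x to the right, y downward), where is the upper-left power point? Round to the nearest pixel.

Content width = 869 − 164 − 128 = 577 px; content height = 2882 − 215 − 127 = 2540 px.
Upper-left is one-third across and one-third down within the safe area.
x = 164 + 1 × 577/3 = 164 + 192.33 ≈ 356
y = 215 + 1 × 2540/3 = 215 + 846.67 ≈ 1062

x = 356 px, y = 1062 px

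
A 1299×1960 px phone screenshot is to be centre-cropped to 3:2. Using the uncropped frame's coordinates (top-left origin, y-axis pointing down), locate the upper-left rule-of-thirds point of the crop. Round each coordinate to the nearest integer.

(433, 836)

1299/1960 < 3/2, so the 3:2 crop keeps the full width 1299 and trims height to 1299 × 2/3 = 866.00 px.
Top offset = (1960 − 866.00)/2 = 547.00 px; left offset = 0.
Upper-left is one-third across and one-third down within the crop:
x = 0.00 + 1 × 1299.00/3 ≈ 433; y = 547.00 + 1 × 866.00/3 ≈ 836.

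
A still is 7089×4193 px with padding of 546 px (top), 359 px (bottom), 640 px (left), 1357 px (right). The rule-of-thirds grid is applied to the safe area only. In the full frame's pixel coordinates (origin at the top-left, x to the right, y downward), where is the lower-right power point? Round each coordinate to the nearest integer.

(4035, 2738)

Content width = 7089 − 640 − 1357 = 5092 px; content height = 4193 − 546 − 359 = 3288 px.
Lower-right is two-thirds across and two-thirds down within the safe area.
x = 640 + 2 × 5092/3 = 640 + 3394.67 ≈ 4035
y = 546 + 2 × 3288/3 = 546 + 2192.00 ≈ 2738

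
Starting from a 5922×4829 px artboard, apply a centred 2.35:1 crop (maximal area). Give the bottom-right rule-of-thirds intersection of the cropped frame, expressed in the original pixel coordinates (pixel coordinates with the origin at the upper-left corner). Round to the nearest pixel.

x = 3948 px, y = 2835 px

5922/4829 < 2.35/1, so the 2.35:1 crop keeps the full width 5922 and trims height to 5922 × 1/2.35 = 2520.00 px.
Top offset = (4829 − 2520.00)/2 = 1154.50 px; left offset = 0.
Bottom-right is two-thirds across and two-thirds down within the crop:
x = 0.00 + 2 × 5922.00/3 ≈ 3948; y = 1154.50 + 2 × 2520.00/3 ≈ 2835.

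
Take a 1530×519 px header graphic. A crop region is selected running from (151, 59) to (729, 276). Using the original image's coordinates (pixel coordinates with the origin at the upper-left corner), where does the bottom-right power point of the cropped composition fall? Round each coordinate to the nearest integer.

Crop width = 729 − 151 = 578 px; one third is 192.67 px.
Crop height = 276 − 59 = 217 px; one third is 72.33 px.
The bottom-right point is two-thirds across and two-thirds down within the crop:
x = 151 + 2 × 192.67 ≈ 536; y = 59 + 2 × 72.33 ≈ 204.

x = 536 px, y = 204 px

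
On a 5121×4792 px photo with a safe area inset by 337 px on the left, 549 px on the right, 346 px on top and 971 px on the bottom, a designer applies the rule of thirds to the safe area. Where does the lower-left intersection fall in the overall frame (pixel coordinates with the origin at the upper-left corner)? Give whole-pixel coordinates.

Content width = 5121 − 337 − 549 = 4235 px; content height = 4792 − 346 − 971 = 3475 px.
Lower-left is one-third across and two-thirds down within the safe area.
x = 337 + 1 × 4235/3 = 337 + 1411.67 ≈ 1749
y = 346 + 2 × 3475/3 = 346 + 2316.67 ≈ 2663

x = 1749 px, y = 2663 px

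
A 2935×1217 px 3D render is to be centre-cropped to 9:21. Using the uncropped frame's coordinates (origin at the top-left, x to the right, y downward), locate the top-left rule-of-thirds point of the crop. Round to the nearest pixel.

2935/1217 > 9/21, so the 9:21 crop keeps the full height 1217 and trims width to 1217 × 9/21 = 521.57 px.
Left offset = (2935 − 521.57)/2 = 1206.71 px; top offset = 0.
Top-left is one-third across and one-third down within the crop:
x = 1206.71 + 1 × 521.57/3 ≈ 1381; y = 0.00 + 1 × 1217.00/3 ≈ 406.

(1381, 406)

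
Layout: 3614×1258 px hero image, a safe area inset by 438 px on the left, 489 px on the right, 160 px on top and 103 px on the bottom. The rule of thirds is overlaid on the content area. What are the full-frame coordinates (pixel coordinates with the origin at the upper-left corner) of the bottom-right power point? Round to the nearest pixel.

(2229, 823)

Content width = 3614 − 438 − 489 = 2687 px; content height = 1258 − 160 − 103 = 995 px.
Bottom-right is two-thirds across and two-thirds down within the content area.
x = 438 + 2 × 2687/3 = 438 + 1791.33 ≈ 2229
y = 160 + 2 × 995/3 = 160 + 663.33 ≈ 823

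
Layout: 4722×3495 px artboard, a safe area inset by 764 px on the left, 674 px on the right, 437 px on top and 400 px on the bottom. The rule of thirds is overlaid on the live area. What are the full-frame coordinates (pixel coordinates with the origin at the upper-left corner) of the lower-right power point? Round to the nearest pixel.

(2953, 2209)

Content width = 4722 − 764 − 674 = 3284 px; content height = 3495 − 437 − 400 = 2658 px.
Lower-right is two-thirds across and two-thirds down within the live area.
x = 764 + 2 × 3284/3 = 764 + 2189.33 ≈ 2953
y = 437 + 2 × 2658/3 = 437 + 1772.00 ≈ 2209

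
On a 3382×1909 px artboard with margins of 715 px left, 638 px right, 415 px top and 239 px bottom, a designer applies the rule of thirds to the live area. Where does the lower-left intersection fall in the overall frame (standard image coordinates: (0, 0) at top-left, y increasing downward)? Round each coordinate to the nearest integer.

(1391, 1252)

Content width = 3382 − 715 − 638 = 2029 px; content height = 1909 − 415 − 239 = 1255 px.
Lower-left is one-third across and two-thirds down within the live area.
x = 715 + 1 × 2029/3 = 715 + 676.33 ≈ 1391
y = 415 + 2 × 1255/3 = 415 + 836.67 ≈ 1252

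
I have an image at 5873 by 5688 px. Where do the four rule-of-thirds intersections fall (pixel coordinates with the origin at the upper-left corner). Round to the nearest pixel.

One third of 5873 is 1957.67; one third of 5688 is 1896.
Vertical third lines at x = 1958 and x = 3915; horizontal third lines at y = 1896 and y = 3792.

(1958, 1896), (3915, 1896), (1958, 3792), (3915, 3792)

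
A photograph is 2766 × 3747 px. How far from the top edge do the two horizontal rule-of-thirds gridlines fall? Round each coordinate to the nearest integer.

1249 px and 2498 px

3747 / 3 = 1249, so the horizontal lines sit at one and two thirds of 3747.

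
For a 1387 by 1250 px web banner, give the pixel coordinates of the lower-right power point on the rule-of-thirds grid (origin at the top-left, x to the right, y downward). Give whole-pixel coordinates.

The lower-right point sits two-thirds of the way across and two-thirds of the way down.
x = 2 × 1387/3 ≈ 925; y = 2 × 1250/3 ≈ 833.

(925, 833)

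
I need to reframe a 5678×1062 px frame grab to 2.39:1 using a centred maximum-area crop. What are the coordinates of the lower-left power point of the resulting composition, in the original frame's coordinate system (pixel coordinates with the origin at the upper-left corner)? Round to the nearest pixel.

5678/1062 > 2.39/1, so the 2.39:1 crop keeps the full height 1062 and trims width to 1062 × 2.39/1 = 2538.18 px.
Left offset = (5678 − 2538.18)/2 = 1569.91 px; top offset = 0.
Lower-left is one-third across and two-thirds down within the crop:
x = 1569.91 + 1 × 2538.18/3 ≈ 2416; y = 0.00 + 2 × 1062.00/3 ≈ 708.

(2416, 708)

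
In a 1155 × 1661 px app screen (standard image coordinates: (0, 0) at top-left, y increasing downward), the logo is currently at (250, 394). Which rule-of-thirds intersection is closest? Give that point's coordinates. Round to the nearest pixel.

(385, 554)

Third lines: x ∈ {385, 770}, y ∈ {554, 1107}.
250 is closer to x = 385; 394 is closer to y = 554.
So the nearest intersection is the upper-left power point.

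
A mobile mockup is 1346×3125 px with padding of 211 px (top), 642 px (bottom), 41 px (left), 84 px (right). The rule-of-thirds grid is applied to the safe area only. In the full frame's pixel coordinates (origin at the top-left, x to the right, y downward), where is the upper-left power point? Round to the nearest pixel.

x = 448 px, y = 968 px

Content width = 1346 − 41 − 84 = 1221 px; content height = 3125 − 211 − 642 = 2272 px.
Upper-left is one-third across and one-third down within the safe area.
x = 41 + 1 × 1221/3 = 41 + 407.00 ≈ 448
y = 211 + 1 × 2272/3 = 211 + 757.33 ≈ 968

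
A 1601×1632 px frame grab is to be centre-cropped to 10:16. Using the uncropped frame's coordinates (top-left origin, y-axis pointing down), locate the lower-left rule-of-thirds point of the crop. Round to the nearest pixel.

(631, 1088)

1601/1632 > 10/16, so the 10:16 crop keeps the full height 1632 and trims width to 1632 × 10/16 = 1020.00 px.
Left offset = (1601 − 1020.00)/2 = 290.50 px; top offset = 0.
Lower-left is one-third across and two-thirds down within the crop:
x = 290.50 + 1 × 1020.00/3 ≈ 631; y = 0.00 + 2 × 1632.00/3 ≈ 1088.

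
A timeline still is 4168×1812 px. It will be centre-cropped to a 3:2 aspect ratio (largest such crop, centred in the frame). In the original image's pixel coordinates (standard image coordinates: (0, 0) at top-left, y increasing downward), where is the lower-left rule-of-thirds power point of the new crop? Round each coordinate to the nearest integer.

4168/1812 > 3/2, so the 3:2 crop keeps the full height 1812 and trims width to 1812 × 3/2 = 2718.00 px.
Left offset = (4168 − 2718.00)/2 = 725.00 px; top offset = 0.
Lower-left is one-third across and two-thirds down within the crop:
x = 725.00 + 1 × 2718.00/3 ≈ 1631; y = 0.00 + 2 × 1812.00/3 ≈ 1208.

x = 1631 px, y = 1208 px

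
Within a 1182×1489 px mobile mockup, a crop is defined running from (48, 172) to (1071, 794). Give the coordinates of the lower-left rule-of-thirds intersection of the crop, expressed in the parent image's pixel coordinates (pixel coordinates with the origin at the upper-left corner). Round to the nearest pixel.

(389, 587)

Crop width = 1071 − 48 = 1023 px; one third is 341.00 px.
Crop height = 794 − 172 = 622 px; one third is 207.33 px.
The lower-left point is one-third across and two-thirds down within the crop:
x = 48 + 1 × 341.00 ≈ 389; y = 172 + 2 × 207.33 ≈ 587.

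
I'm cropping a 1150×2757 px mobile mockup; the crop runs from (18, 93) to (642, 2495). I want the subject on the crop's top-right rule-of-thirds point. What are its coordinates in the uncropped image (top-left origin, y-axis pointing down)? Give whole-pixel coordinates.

x = 434 px, y = 894 px

Crop width = 642 − 18 = 624 px; one third is 208.00 px.
Crop height = 2495 − 93 = 2402 px; one third is 800.67 px.
The top-right point is two-thirds across and one-third down within the crop:
x = 18 + 2 × 208.00 ≈ 434; y = 93 + 1 × 800.67 ≈ 894.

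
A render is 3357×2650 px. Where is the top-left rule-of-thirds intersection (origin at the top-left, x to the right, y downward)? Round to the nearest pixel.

x = 1119 px, y = 883 px

The top-left point sits one-third of the way across and one-third of the way down.
x = 1 × 3357/3 ≈ 1119; y = 1 × 2650/3 ≈ 883.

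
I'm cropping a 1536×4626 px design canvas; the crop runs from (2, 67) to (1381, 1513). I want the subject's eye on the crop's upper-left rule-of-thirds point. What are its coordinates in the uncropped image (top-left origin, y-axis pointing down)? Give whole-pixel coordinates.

Crop width = 1381 − 2 = 1379 px; one third is 459.67 px.
Crop height = 1513 − 67 = 1446 px; one third is 482.00 px.
The upper-left point is one-third across and one-third down within the crop:
x = 2 + 1 × 459.67 ≈ 462; y = 67 + 1 × 482.00 ≈ 549.

(462, 549)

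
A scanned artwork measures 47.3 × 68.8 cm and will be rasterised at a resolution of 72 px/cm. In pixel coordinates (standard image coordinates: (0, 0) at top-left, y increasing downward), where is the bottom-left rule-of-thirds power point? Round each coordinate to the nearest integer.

x = 1135 px, y = 3302 px

In pixels the canvas is 47.3 × 72 = 3405.6 wide and 68.8 × 72 = 4953.6 tall.
The bottom-left point is one-third across and two-thirds down:
x = 1 × 3405.6/3 ≈ 1135; y = 2 × 4953.6/3 ≈ 3302.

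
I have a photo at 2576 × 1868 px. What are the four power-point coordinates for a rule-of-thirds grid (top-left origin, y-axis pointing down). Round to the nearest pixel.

(859, 623), (1717, 623), (859, 1245), (1717, 1245)

One third of 2576 is 858.67; one third of 1868 is 622.67.
Vertical third lines at x = 859 and x = 1717; horizontal third lines at y = 623 and y = 1245.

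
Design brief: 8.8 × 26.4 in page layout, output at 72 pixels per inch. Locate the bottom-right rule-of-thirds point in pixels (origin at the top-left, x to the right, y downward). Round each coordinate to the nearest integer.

In pixels the canvas is 8.8 × 72 = 633.6 wide and 26.4 × 72 = 1900.8 tall.
The bottom-right point is two-thirds across and two-thirds down:
x = 2 × 633.6/3 ≈ 422; y = 2 × 1900.8/3 ≈ 1267.

(422, 1267)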